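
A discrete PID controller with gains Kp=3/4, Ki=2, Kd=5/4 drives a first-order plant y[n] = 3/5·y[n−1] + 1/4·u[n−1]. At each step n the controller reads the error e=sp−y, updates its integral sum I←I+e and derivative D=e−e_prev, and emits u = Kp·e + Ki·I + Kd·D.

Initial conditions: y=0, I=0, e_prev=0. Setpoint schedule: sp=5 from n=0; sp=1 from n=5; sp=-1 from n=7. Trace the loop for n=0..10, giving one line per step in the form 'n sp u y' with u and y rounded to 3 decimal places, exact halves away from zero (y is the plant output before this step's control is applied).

(exact arithmetic carried between steps; '≈' marks a value shown rounded to 6 d.p. or computed from one; I and e_prev carry over from the previous line; the table rounds u and y to 3 d.p., halves away from zero)
n=0: y=0, sp=5, e=sp−y=5; I=5, D=e−e_prev=5; u=3/4·5+2·5+5/4·5=20; next y=3/5·0+1/4·20=5
n=1: y=5, sp=5, e=sp−y=0; I=5, D=e−e_prev=-5; u=3/4·0+2·5+5/4·(-5)=3.75; next y=3/5·5+1/4·3.75=3.9375
n=2: y=3.9375, sp=5, e=sp−y=1.0625; I=6.0625, D=e−e_prev=1.0625; u=3/4·1.0625+2·6.0625+5/4·1.0625=14.25; next y=3/5·3.9375+1/4·14.25=5.925
n=3: y=5.925, sp=5, e=sp−y=-0.925; I=5.1375, D=e−e_prev=-1.9875; u=3/4·(-0.925)+2·5.1375+5/4·(-1.9875)=7.096875; next y=3/5·5.925+1/4·7.096875≈5.329219
n=4: y≈5.329219, sp=5, e=sp−y≈-0.329219; I≈4.808281, D=e−e_prev≈0.595781; u=3/4·(-0.329219)+2·4.808281+5/4·0.595781≈10.114375; next y=3/5·5.329219+1/4·10.114375≈5.726125
n=5: y=5.726125, sp=1, e=sp−y=-4.726125; I≈0.082156, D=e−e_prev≈-4.396906; u=3/4·(-4.726125)+2·0.082156+5/4·(-4.396906)≈-8.876414; next y=3/5·5.726125+1/4·(-8.876414)≈1.216571
n=6: y≈1.216571, sp=1, e=sp−y≈-0.216571; I≈-0.134415, D=e−e_prev≈4.509554; u=3/4·(-0.216571)+2·(-0.134415)+5/4·4.509554≈5.205683; next y=3/5·1.216571+1/4·5.205683≈2.031364
n=7: y≈2.031364, sp=-1, e=sp−y≈-3.031364; I≈-3.165779, D=e−e_prev≈-2.814792; u=3/4·(-3.031364)+2·(-3.165779)+5/4·(-2.814792)≈-12.123570; next y=3/5·2.031364+1/4·(-12.123570)≈-1.812074
n=8: y≈-1.812074, sp=-1, e=sp−y≈0.812074; I≈-2.353704, D=e−e_prev≈3.843438; u=3/4·0.812074+2·(-2.353704)+5/4·3.843438≈0.705945; next y=3/5·(-1.812074)+1/4·0.705945≈-0.910759
n=9: y≈-0.910759, sp=-1, e=sp−y≈-0.089241; I≈-2.442946, D=e−e_prev≈-0.901316; u=3/4·(-0.089241)+2·(-2.442946)+5/4·(-0.901316)≈-6.079468; next y=3/5·(-0.910759)+1/4·(-6.079468)≈-2.066322
n=10: y≈-2.066322, sp=-1, e=sp−y≈1.066322; I≈-1.376624, D=e−e_prev≈1.155564; u=3/4·1.066322+2·(-1.376624)+5/4·1.155564≈-0.509052; next y=3/5·(-2.066322)+1/4·(-0.509052)≈-1.367056

0 5 20.000 0.000
1 5 3.750 5.000
2 5 14.250 3.938
3 5 7.097 5.925
4 5 10.114 5.329
5 1 -8.876 5.726
6 1 5.206 1.217
7 -1 -12.124 2.031
8 -1 0.706 -1.812
9 -1 -6.079 -0.911
10 -1 -0.509 -2.066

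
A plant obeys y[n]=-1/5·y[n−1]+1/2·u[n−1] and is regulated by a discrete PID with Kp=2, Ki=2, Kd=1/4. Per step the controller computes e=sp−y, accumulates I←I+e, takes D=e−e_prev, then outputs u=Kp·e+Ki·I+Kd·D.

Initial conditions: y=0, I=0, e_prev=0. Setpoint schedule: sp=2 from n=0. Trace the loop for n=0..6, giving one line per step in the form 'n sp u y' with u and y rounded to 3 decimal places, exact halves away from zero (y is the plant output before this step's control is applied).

(exact arithmetic carried between steps; '≈' marks a value shown rounded to 6 d.p. or computed from one; I and e_prev carry over from the previous line; the table rounds u and y to 3 d.p., halves away from zero)
n=0: y=0, sp=2, e=sp−y=2; I=2, D=e−e_prev=2; u=2·2+2·2+1/4·2=8.5; next y=-1/5·0+1/2·8.5=4.25
n=1: y=4.25, sp=2, e=sp−y=-2.25; I=-0.25, D=e−e_prev=-4.25; u=2·(-2.25)+2·(-0.25)+1/4·(-4.25)=-6.0625; next y=-1/5·4.25+1/2·(-6.0625)=-3.88125
n=2: y=-3.88125, sp=2, e=sp−y=5.88125; I=5.63125, D=e−e_prev=8.13125; u=2·5.88125+2·5.63125+1/4·8.13125≈25.057813; next y=-1/5·(-3.88125)+1/2·25.057813≈13.305156
n=3: y≈13.305156, sp=2, e=sp−y≈-11.305156; I≈-5.673906, D=e−e_prev≈-17.186406; u=2·(-11.305156)+2·(-5.673906)+1/4·(-17.186406)≈-38.254727; next y=-1/5·13.305156+1/2·(-38.254727)≈-21.788395
n=4: y≈-21.788395, sp=2, e=sp−y≈23.788395; I≈18.114488, D=e−e_prev≈35.093551; u=2·23.788395+2·18.114488+1/4·35.093551≈92.579153; next y=-1/5·(-21.788395)+1/2·92.579153≈50.647256
n=5: y≈50.647256, sp=2, e=sp−y≈-48.647256; I≈-30.532767, D=e−e_prev≈-72.435650; u=2·(-48.647256)+2·(-30.532767)+1/4·(-72.435650)≈-176.468958; next y=-1/5·50.647256+1/2·(-176.468958)≈-98.363930
n=6: y≈-98.363930, sp=2, e=sp−y≈100.363930; I≈69.831163, D=e−e_prev≈149.011186; u=2·100.363930+2·69.831163+1/4·149.011186≈377.642983; next y=-1/5·(-98.363930)+1/2·377.642983≈208.494277

0 2 8.500 0.000
1 2 -6.063 4.250
2 2 25.058 -3.881
3 2 -38.255 13.305
4 2 92.579 -21.788
5 2 -176.469 50.647
6 2 377.643 -98.364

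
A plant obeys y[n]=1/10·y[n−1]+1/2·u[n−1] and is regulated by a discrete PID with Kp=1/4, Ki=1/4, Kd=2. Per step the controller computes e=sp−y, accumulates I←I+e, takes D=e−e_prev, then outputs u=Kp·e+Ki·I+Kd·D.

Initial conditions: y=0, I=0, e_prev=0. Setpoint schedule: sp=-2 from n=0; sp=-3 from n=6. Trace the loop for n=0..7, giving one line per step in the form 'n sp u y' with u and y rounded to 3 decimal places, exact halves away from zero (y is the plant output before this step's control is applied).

0 -2 -5.000 0.000
1 -2 4.750 -2.500
2 -2 -11.688 2.125
3 -2 15.922 -5.631
4 -2 -31.255 7.398
5 -2 48.168 -14.888
6 -3 -89.389 22.595
7 -3 143.753 -42.435

(exact arithmetic carried between steps; '≈' marks a value shown rounded to 6 d.p. or computed from one; I and e_prev carry over from the previous line; the table rounds u and y to 3 d.p., halves away from zero)
n=0: y=0, sp=-2, e=sp−y=-2; I=-2, D=e−e_prev=-2; u=1/4·(-2)+1/4·(-2)+2·(-2)=-5; next y=1/10·0+1/2·(-5)=-2.5
n=1: y=-2.5, sp=-2, e=sp−y=0.5; I=-1.5, D=e−e_prev=2.5; u=1/4·0.5+1/4·(-1.5)+2·2.5=4.75; next y=1/10·(-2.5)+1/2·4.75=2.125
n=2: y=2.125, sp=-2, e=sp−y=-4.125; I=-5.625, D=e−e_prev=-4.625; u=1/4·(-4.125)+1/4·(-5.625)+2·(-4.625)=-11.6875; next y=1/10·2.125+1/2·(-11.6875)=-5.63125
n=3: y=-5.63125, sp=-2, e=sp−y=3.63125; I=-1.99375, D=e−e_prev=7.75625; u=1/4·3.63125+1/4·(-1.99375)+2·7.75625=15.921875; next y=1/10·(-5.63125)+1/2·15.921875≈7.397813
n=4: y≈7.397813, sp=-2, e=sp−y≈-9.397813; I≈-11.391563, D=e−e_prev≈-13.029063; u=1/4·(-9.397813)+1/4·(-11.391563)+2·(-13.029063)≈-31.255469; next y=1/10·7.397813+1/2·(-31.255469)≈-14.887953
n=5: y≈-14.887953, sp=-2, e=sp−y≈12.887953; I≈1.496391, D=e−e_prev≈22.285766; u=1/4·12.887953+1/4·1.496391+2·22.285766≈48.167617; next y=1/10·(-14.887953)+1/2·48.167617≈22.595013
n=6: y≈22.595013, sp=-3, e=sp−y≈-25.595013; I≈-24.098623, D=e−e_prev≈-38.482966; u=1/4·(-25.595013)+1/4·(-24.098623)+2·(-38.482966)≈-89.389342; next y=1/10·22.595013+1/2·(-89.389342)≈-42.435170
n=7: y≈-42.435170, sp=-3, e=sp−y≈39.435170; I≈15.336547, D=e−e_prev≈65.030183; u=1/4·39.435170+1/4·15.336547+2·65.030183≈143.753295; next y=1/10·(-42.435170)+1/2·143.753295≈67.633130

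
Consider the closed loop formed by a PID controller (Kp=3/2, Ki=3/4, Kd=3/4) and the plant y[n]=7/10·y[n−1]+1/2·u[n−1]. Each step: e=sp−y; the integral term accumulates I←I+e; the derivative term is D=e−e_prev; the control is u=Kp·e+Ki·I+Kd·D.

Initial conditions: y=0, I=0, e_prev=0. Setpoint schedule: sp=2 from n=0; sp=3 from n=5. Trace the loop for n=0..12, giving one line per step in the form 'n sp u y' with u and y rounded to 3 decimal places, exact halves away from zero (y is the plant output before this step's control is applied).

0 2 6.000 0.000
1 2 -3.000 3.000
2 2 5.700 0.600
3 2 -3.060 3.270
4 2 5.523 0.759
5 3 -0.031 3.293
6 3 3.910 2.290
7 3 -0.114 3.558
8 3 3.792 2.433
9 3 -0.124 3.599
10 3 3.726 2.457
11 3 -0.101 3.583
12 3 3.682 2.458

(exact arithmetic carried between steps; '≈' marks a value shown rounded to 6 d.p. or computed from one; I and e_prev carry over from the previous line; the table rounds u and y to 3 d.p., halves away from zero)
n=0: y=0, sp=2, e=sp−y=2; I=2, D=e−e_prev=2; u=3/2·2+3/4·2+3/4·2=6; next y=7/10·0+1/2·6=3
n=1: y=3, sp=2, e=sp−y=-1; I=1, D=e−e_prev=-3; u=3/2·(-1)+3/4·1+3/4·(-3)=-3; next y=7/10·3+1/2·(-3)=0.6
n=2: y=0.6, sp=2, e=sp−y=1.4; I=2.4, D=e−e_prev=2.4; u=3/2·1.4+3/4·2.4+3/4·2.4=5.7; next y=7/10·0.6+1/2·5.7=3.27
n=3: y=3.27, sp=2, e=sp−y=-1.27; I=1.13, D=e−e_prev=-2.67; u=3/2·(-1.27)+3/4·1.13+3/4·(-2.67)=-3.06; next y=7/10·3.27+1/2·(-3.06)=0.759
n=4: y=0.759, sp=2, e=sp−y=1.241; I=2.371, D=e−e_prev=2.511; u=3/2·1.241+3/4·2.371+3/4·2.511=5.523; next y=7/10·0.759+1/2·5.523=3.2928
n=5: y=3.2928, sp=3, e=sp−y=-0.2928; I=2.0782, D=e−e_prev=-1.5338; u=3/2·(-0.2928)+3/4·2.0782+3/4·(-1.5338)=-0.0309; next y=7/10·3.2928+1/2·(-0.0309)=2.28951
n=6: y=2.28951, sp=3, e=sp−y=0.71049; I=2.78869, D=e−e_prev=1.00329; u=3/2·0.71049+3/4·2.78869+3/4·1.00329=3.90972; next y=7/10·2.28951+1/2·3.90972=3.557517
n=7: y=3.557517, sp=3, e=sp−y=-0.557517; I=2.231173, D=e−e_prev=-1.268007; u=3/2·(-0.557517)+3/4·2.231173+3/4·(-1.268007)=-0.113901; next y=7/10·3.557517+1/2·(-0.113901)≈2.433311
n=8: y≈2.433311, sp=3, e=sp−y≈0.566689; I≈2.797862, D=e−e_prev≈1.124206; u=3/2·0.566689+3/4·2.797862+3/4·1.124206≈3.791583; next y=7/10·2.433311+1/2·3.791583≈3.599110
n=9: y≈3.599110, sp=3, e=sp−y≈-0.599110; I≈2.198752, D=e−e_prev≈-1.165798; u=3/2·(-0.599110)+3/4·2.198752+3/4·(-1.165798)≈-0.123949; next y=7/10·3.599110+1/2·(-0.123949)≈2.457402
n=10: y≈2.457402, sp=3, e=sp−y≈0.542598; I≈2.741350, D=e−e_prev≈1.141707; u=3/2·0.542598+3/4·2.741350+3/4·1.141707≈3.726190; next y=7/10·2.457402+1/2·3.726190≈3.583276
n=11: y≈3.583276, sp=3, e=sp−y≈-0.583276; I≈2.158073, D=e−e_prev≈-1.125874; u=3/2·(-0.583276)+3/4·2.158073+3/4·(-1.125874)≈-0.100765; next y=7/10·3.583276+1/2·(-0.100765)≈2.457911
n=12: y≈2.457911, sp=3, e=sp−y≈0.542089; I≈2.700163, D=e−e_prev≈1.125365; u=3/2·0.542089+3/4·2.700163+3/4·1.125365≈3.682280; next y=7/10·2.457911+1/2·3.682280≈3.561677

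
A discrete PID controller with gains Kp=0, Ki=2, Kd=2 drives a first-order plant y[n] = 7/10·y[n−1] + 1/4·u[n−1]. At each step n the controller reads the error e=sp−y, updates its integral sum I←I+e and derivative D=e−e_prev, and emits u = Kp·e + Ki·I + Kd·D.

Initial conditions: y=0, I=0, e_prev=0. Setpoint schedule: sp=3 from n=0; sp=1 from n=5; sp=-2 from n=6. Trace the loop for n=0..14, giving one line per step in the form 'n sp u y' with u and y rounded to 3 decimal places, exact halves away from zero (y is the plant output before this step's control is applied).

(exact arithmetic carried between steps; '≈' marks a value shown rounded to 6 d.p. or computed from one; I and e_prev carry over from the previous line; the table rounds u and y to 3 d.p., halves away from zero)
n=0: y=0, sp=3, e=sp−y=3; I=3, D=e−e_prev=3; u=0·3+2·3+2·3=12; next y=7/10·0+1/4·12=3
n=1: y=3, sp=3, e=sp−y=0; I=3, D=e−e_prev=-3; u=0·0+2·3+2·(-3)=0; next y=7/10·3+1/4·0=2.1
n=2: y=2.1, sp=3, e=sp−y=0.9; I=3.9, D=e−e_prev=0.9; u=0·0.9+2·3.9+2·0.9=9.6; next y=7/10·2.1+1/4·9.6=3.87
n=3: y=3.87, sp=3, e=sp−y=-0.87; I=3.03, D=e−e_prev=-1.77; u=0·(-0.87)+2·3.03+2·(-1.77)=2.52; next y=7/10·3.87+1/4·2.52=3.339
n=4: y=3.339, sp=3, e=sp−y=-0.339; I=2.691, D=e−e_prev=0.531; u=0·(-0.339)+2·2.691+2·0.531=6.444; next y=7/10·3.339+1/4·6.444=3.9483
n=5: y=3.9483, sp=1, e=sp−y=-2.9483; I=-0.2573, D=e−e_prev=-2.6093; u=0·(-2.9483)+2·(-0.2573)+2·(-2.6093)=-5.7332; next y=7/10·3.9483+1/4·(-5.7332)=1.33051
n=6: y=1.33051, sp=-2, e=sp−y=-3.33051; I=-3.58781, D=e−e_prev=-0.38221; u=0·(-3.33051)+2·(-3.58781)+2·(-0.38221)=-7.94004; next y=7/10·1.33051+1/4·(-7.94004)=-1.053653
n=7: y=-1.053653, sp=-2, e=sp−y=-0.946347; I=-4.534157, D=e−e_prev=2.384163; u=0·(-0.946347)+2·(-4.534157)+2·2.384163=-4.299988; next y=7/10·(-1.053653)+1/4·(-4.299988)≈-1.812554
n=8: y≈-1.812554, sp=-2, e=sp−y≈-0.187446; I≈-4.721603, D=e−e_prev≈0.758901; u=0·(-0.187446)+2·(-4.721603)+2·0.758901≈-7.925404; next y=7/10·(-1.812554)+1/4·(-7.925404)≈-3.250139
n=9: y≈-3.250139, sp=-2, e=sp−y≈1.250139; I≈-3.471464, D=e−e_prev≈1.437585; u=0·1.250139+2·(-3.471464)+2·1.437585≈-4.067759; next y=7/10·(-3.250139)+1/4·(-4.067759)≈-3.292037
n=10: y≈-3.292037, sp=-2, e=sp−y≈1.292037; I≈-2.179427, D=e−e_prev≈0.041898; u=0·1.292037+2·(-2.179427)+2·0.041898≈-4.275058; next y=7/10·(-3.292037)+1/4·(-4.275058)≈-3.373190
n=11: y≈-3.373190, sp=-2, e=sp−y≈1.373190; I≈-0.806237, D=e−e_prev≈0.081154; u=0·1.373190+2·(-0.806237)+2·0.081154≈-1.450167; next y=7/10·(-3.373190)+1/4·(-1.450167)≈-2.723775
n=12: y≈-2.723775, sp=-2, e=sp−y≈0.723775; I≈-0.082462, D=e−e_prev≈-0.649415; u=0·0.723775+2·(-0.082462)+2·(-0.649415)≈-1.463755; next y=7/10·(-2.723775)+1/4·(-1.463755)≈-2.272581
n=13: y≈-2.272581, sp=-2, e=sp−y≈0.272581; I≈0.190119, D=e−e_prev≈-0.451194; u=0·0.272581+2·0.190119+2·(-0.451194)≈-0.522149; next y=7/10·(-2.272581)+1/4·(-0.522149)≈-1.721344
n=14: y≈-1.721344, sp=-2, e=sp−y≈-0.278656; I≈-0.088537, D=e−e_prev≈-0.551237; u=0·(-0.278656)+2·(-0.088537)+2·(-0.551237)≈-1.279547; next y=7/10·(-1.721344)+1/4·(-1.279547)≈-1.524828

0 3 12.000 0.000
1 3 0.000 3.000
2 3 9.600 2.100
3 3 2.520 3.870
4 3 6.444 3.339
5 1 -5.733 3.948
6 -2 -7.940 1.331
7 -2 -4.300 -1.054
8 -2 -7.925 -1.813
9 -2 -4.068 -3.250
10 -2 -4.275 -3.292
11 -2 -1.450 -3.373
12 -2 -1.464 -2.724
13 -2 -0.522 -2.273
14 -2 -1.280 -1.721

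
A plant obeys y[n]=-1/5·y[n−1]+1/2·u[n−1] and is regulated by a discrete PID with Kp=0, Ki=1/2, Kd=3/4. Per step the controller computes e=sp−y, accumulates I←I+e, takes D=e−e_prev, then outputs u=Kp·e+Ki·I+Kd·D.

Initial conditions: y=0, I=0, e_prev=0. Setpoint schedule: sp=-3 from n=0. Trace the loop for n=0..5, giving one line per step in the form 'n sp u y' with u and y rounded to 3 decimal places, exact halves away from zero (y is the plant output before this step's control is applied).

(exact arithmetic carried between steps; '≈' marks a value shown rounded to 6 d.p. or computed from one; I and e_prev carry over from the previous line; the table rounds u and y to 3 d.p., halves away from zero)
n=0: y=0, sp=-3, e=sp−y=-3; I=-3, D=e−e_prev=-3; u=0·(-3)+1/2·(-3)+3/4·(-3)=-3.75; next y=-1/5·0+1/2·(-3.75)=-1.875
n=1: y=-1.875, sp=-3, e=sp−y=-1.125; I=-4.125, D=e−e_prev=1.875; u=0·(-1.125)+1/2·(-4.125)+3/4·1.875=-0.65625; next y=-1/5·(-1.875)+1/2·(-0.65625)=0.046875
n=2: y=0.046875, sp=-3, e=sp−y=-3.046875; I=-7.171875, D=e−e_prev=-1.921875; u=0·(-3.046875)+1/2·(-7.171875)+3/4·(-1.921875)≈-5.027344; next y=-1/5·0.046875+1/2·(-5.027344)≈-2.523047
n=3: y≈-2.523047, sp=-3, e=sp−y≈-0.476953; I≈-7.648828, D=e−e_prev≈2.569922; u=0·(-0.476953)+1/2·(-7.648828)+3/4·2.569922≈-1.896973; next y=-1/5·(-2.523047)+1/2·(-1.896973)≈-0.443877
n=4: y≈-0.443877, sp=-3, e=sp−y≈-2.556123; I≈-10.204951, D=e−e_prev≈-2.079170; u=0·(-2.556123)+1/2·(-10.204951)+3/4·(-2.079170)≈-6.661853; next y=-1/5·(-0.443877)+1/2·(-6.661853)≈-3.242151
n=5: y≈-3.242151, sp=-3, e=sp−y≈0.242151; I≈-9.962800, D=e−e_prev≈2.798274; u=0·0.242151+1/2·(-9.962800)+3/4·2.798274≈-2.882694; next y=-1/5·(-3.242151)+1/2·(-2.882694)≈-0.792917

0 -3 -3.750 0.000
1 -3 -0.656 -1.875
2 -3 -5.027 0.047
3 -3 -1.897 -2.523
4 -3 -6.662 -0.444
5 -3 -2.883 -3.242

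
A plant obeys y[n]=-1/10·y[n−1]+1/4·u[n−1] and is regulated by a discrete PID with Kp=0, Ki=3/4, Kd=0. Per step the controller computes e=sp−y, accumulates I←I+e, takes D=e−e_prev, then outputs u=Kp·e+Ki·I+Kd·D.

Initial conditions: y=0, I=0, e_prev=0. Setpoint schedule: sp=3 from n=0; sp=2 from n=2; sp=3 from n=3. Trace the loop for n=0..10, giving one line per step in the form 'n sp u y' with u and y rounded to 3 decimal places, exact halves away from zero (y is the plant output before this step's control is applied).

0 3 2.250 0.000
1 3 4.078 0.563
2 2 4.856 0.963
3 3 6.267 1.118
4 3 7.426 1.455
5 3 8.393 1.711
6 3 9.198 1.927
7 3 9.868 2.107
8 3 10.425 2.256
9 3 10.890 2.381
10 3 11.277 2.484

(exact arithmetic carried between steps; '≈' marks a value shown rounded to 6 d.p. or computed from one; I and e_prev carry over from the previous line; the table rounds u and y to 3 d.p., halves away from zero)
n=0: y=0, sp=3, e=sp−y=3; I=3, D=e−e_prev=3; u=0·3+3/4·3+0·3=2.25; next y=-1/10·0+1/4·2.25=0.5625
n=1: y=0.5625, sp=3, e=sp−y=2.4375; I=5.4375, D=e−e_prev=-0.5625; u=0·2.4375+3/4·5.4375+0·(-0.5625)=4.078125; next y=-1/10·0.5625+1/4·4.078125≈0.963281
n=2: y≈0.963281, sp=2, e=sp−y≈1.036719; I≈6.474219, D=e−e_prev≈-1.400781; u=0·1.036719+3/4·6.474219+0·(-1.400781)≈4.855664; next y=-1/10·0.963281+1/4·4.855664≈1.117588
n=3: y≈1.117588, sp=3, e=sp−y≈1.882412; I≈8.356631, D=e−e_prev≈0.845693; u=0·1.882412+3/4·8.356631+0·0.845693≈6.267473; next y=-1/10·1.117588+1/4·6.267473≈1.455109
n=4: y≈1.455109, sp=3, e=sp−y≈1.544891; I≈9.901521, D=e−e_prev≈-0.337522; u=0·1.544891+3/4·9.901521+0·(-0.337522)≈7.426141; next y=-1/10·1.455109+1/4·7.426141≈1.711024
n=5: y≈1.711024, sp=3, e=sp−y≈1.288976; I≈11.190497, D=e−e_prev≈-0.255915; u=0·1.288976+3/4·11.190497+0·(-0.255915)≈8.392873; next y=-1/10·1.711024+1/4·8.392873≈1.927116
n=6: y≈1.927116, sp=3, e=sp−y≈1.072884; I≈12.263381, D=e−e_prev≈-0.216091; u=0·1.072884+3/4·12.263381+0·(-0.216091)≈9.197536; next y=-1/10·1.927116+1/4·9.197536≈2.106672
n=7: y≈2.106672, sp=3, e=sp−y≈0.893328; I≈13.156709, D=e−e_prev≈-0.179557; u=0·0.893328+3/4·13.156709+0·(-0.179557)≈9.867532; next y=-1/10·2.106672+1/4·9.867532≈2.256216
n=8: y≈2.256216, sp=3, e=sp−y≈0.743784; I≈13.900493, D=e−e_prev≈-0.149543; u=0·0.743784+3/4·13.900493+0·(-0.149543)≈10.425370; next y=-1/10·2.256216+1/4·10.425370≈2.380721
n=9: y≈2.380721, sp=3, e=sp−y≈0.619279; I≈14.519772, D=e−e_prev≈-0.124505; u=0·0.619279+3/4·14.519772+0·(-0.124505)≈10.889829; next y=-1/10·2.380721+1/4·10.889829≈2.484385
n=10: y≈2.484385, sp=3, e=sp−y≈0.515615; I≈15.035387, D=e−e_prev≈-0.103664; u=0·0.515615+3/4·15.035387+0·(-0.103664)≈11.276540; next y=-1/10·2.484385+1/4·11.276540≈2.570697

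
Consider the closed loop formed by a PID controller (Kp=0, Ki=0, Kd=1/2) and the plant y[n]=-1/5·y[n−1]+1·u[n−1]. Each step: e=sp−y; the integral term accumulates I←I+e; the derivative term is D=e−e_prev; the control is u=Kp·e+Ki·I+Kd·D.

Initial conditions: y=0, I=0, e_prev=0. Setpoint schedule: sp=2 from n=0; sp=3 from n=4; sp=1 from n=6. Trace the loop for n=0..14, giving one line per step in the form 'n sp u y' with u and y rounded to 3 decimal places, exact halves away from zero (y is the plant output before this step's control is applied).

(exact arithmetic carried between steps; '≈' marks a value shown rounded to 6 d.p. or computed from one; I and e_prev carry over from the previous line; the table rounds u and y to 3 d.p., halves away from zero)
n=0: y=0, sp=2, e=sp−y=2; I=2, D=e−e_prev=2; u=0·2+0·2+1/2·2=1; next y=-1/5·0+1·1=1
n=1: y=1, sp=2, e=sp−y=1; I=3, D=e−e_prev=-1; u=0·1+0·3+1/2·(-1)=-0.5; next y=-1/5·1+1·(-0.5)=-0.7
n=2: y=-0.7, sp=2, e=sp−y=2.7; I=5.7, D=e−e_prev=1.7; u=0·2.7+0·5.7+1/2·1.7=0.85; next y=-1/5·(-0.7)+1·0.85=0.99
n=3: y=0.99, sp=2, e=sp−y=1.01; I=6.71, D=e−e_prev=-1.69; u=0·1.01+0·6.71+1/2·(-1.69)=-0.845; next y=-1/5·0.99+1·(-0.845)=-1.043
n=4: y=-1.043, sp=3, e=sp−y=4.043; I=10.753, D=e−e_prev=3.033; u=0·4.043+0·10.753+1/2·3.033=1.5165; next y=-1/5·(-1.043)+1·1.5165=1.7251
n=5: y=1.7251, sp=3, e=sp−y=1.2749; I=12.0279, D=e−e_prev=-2.7681; u=0·1.2749+0·12.0279+1/2·(-2.7681)=-1.38405; next y=-1/5·1.7251+1·(-1.38405)=-1.72907
n=6: y=-1.72907, sp=1, e=sp−y=2.72907; I=14.75697, D=e−e_prev=1.45417; u=0·2.72907+0·14.75697+1/2·1.45417=0.727085; next y=-1/5·(-1.72907)+1·0.727085=1.072899
n=7: y=1.072899, sp=1, e=sp−y=-0.072899; I=14.684071, D=e−e_prev=-2.801969; u=0·(-0.072899)+0·14.684071+1/2·(-2.801969)≈-1.400985; next y=-1/5·1.072899+1·(-1.400985)≈-1.615564
n=8: y≈-1.615564, sp=1, e=sp−y≈2.615564; I≈17.299635, D=e−e_prev≈2.688463; u=0·2.615564+0·17.299635+1/2·2.688463≈1.344232; next y=-1/5·(-1.615564)+1·1.344232≈1.667345
n=9: y≈1.667345, sp=1, e=sp−y≈-0.667345; I≈16.632291, D=e−e_prev≈-3.282909; u=0·(-0.667345)+0·16.632291+1/2·(-3.282909)≈-1.641454; next y=-1/5·1.667345+1·(-1.641454)≈-1.974923
n=10: y≈-1.974923, sp=1, e=sp−y≈2.974923; I≈19.607214, D=e−e_prev≈3.642268; u=0·2.974923+0·19.607214+1/2·3.642268≈1.821134; next y=-1/5·(-1.974923)+1·1.821134≈2.216119
n=11: y≈2.216119, sp=1, e=sp−y≈-1.216119; I≈18.391096, D=e−e_prev≈-4.191042; u=0·(-1.216119)+0·18.391096+1/2·(-4.191042)≈-2.095521; next y=-1/5·2.216119+1·(-2.095521)≈-2.538745
n=12: y≈-2.538745, sp=1, e=sp−y≈3.538745; I≈21.929840, D=e−e_prev≈4.754863; u=0·3.538745+0·21.929840+1/2·4.754863≈2.377432; next y=-1/5·(-2.538745)+1·2.377432≈2.885181
n=13: y≈2.885181, sp=1, e=sp−y≈-1.885181; I≈20.044660, D=e−e_prev≈-5.423925; u=0·(-1.885181)+0·20.044660+1/2·(-5.423925)≈-2.711963; next y=-1/5·2.885181+1·(-2.711963)≈-3.288999
n=14: y≈-3.288999, sp=1, e=sp−y≈4.288999; I≈24.333658, D=e−e_prev≈6.174179; u=0·4.288999+0·24.333658+1/2·6.174179≈3.087090; next y=-1/5·(-3.288999)+1·3.087090≈3.744889

0 2 1.000 0.000
1 2 -0.500 1.000
2 2 0.850 -0.700
3 2 -0.845 0.990
4 3 1.517 -1.043
5 3 -1.384 1.725
6 1 0.727 -1.729
7 1 -1.401 1.073
8 1 1.344 -1.616
9 1 -1.641 1.667
10 1 1.821 -1.975
11 1 -2.096 2.216
12 1 2.377 -2.539
13 1 -2.712 2.885
14 1 3.087 -3.289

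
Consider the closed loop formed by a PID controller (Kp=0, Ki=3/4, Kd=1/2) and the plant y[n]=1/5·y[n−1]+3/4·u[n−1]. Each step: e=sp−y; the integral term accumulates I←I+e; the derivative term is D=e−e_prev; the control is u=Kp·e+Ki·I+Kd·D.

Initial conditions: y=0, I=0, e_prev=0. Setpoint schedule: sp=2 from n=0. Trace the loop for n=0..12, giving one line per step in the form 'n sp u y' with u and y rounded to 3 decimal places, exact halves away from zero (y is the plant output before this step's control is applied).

0 2 2.500 0.000
1 2 0.656 1.875
2 2 2.947 0.867
3 2 1.397 2.384
4 2 2.942 1.525
5 2 1.635 2.511
6 2 2.723 1.729
7 2 1.711 2.388
8 2 2.534 1.761
9 2 1.785 2.253
10 2 2.420 1.789
11 2 1.867 2.173
12 2 2.352 1.835

(exact arithmetic carried between steps; '≈' marks a value shown rounded to 6 d.p. or computed from one; I and e_prev carry over from the previous line; the table rounds u and y to 3 d.p., halves away from zero)
n=0: y=0, sp=2, e=sp−y=2; I=2, D=e−e_prev=2; u=0·2+3/4·2+1/2·2=2.5; next y=1/5·0+3/4·2.5=1.875
n=1: y=1.875, sp=2, e=sp−y=0.125; I=2.125, D=e−e_prev=-1.875; u=0·0.125+3/4·2.125+1/2·(-1.875)=0.65625; next y=1/5·1.875+3/4·0.65625≈0.867188
n=2: y≈0.867188, sp=2, e=sp−y≈1.132813; I≈3.257813, D=e−e_prev≈1.007813; u=0·1.132813+3/4·3.257813+1/2·1.007813≈2.947266; next y=1/5·0.867188+3/4·2.947266≈2.383887
n=3: y≈2.383887, sp=2, e=sp−y≈-0.383887; I≈2.873926, D=e−e_prev≈-1.516699; u=0·(-0.383887)+3/4·2.873926+1/2·(-1.516699)≈1.397095; next y=1/5·2.383887+3/4·1.397095≈1.524598
n=4: y≈1.524598, sp=2, e=sp−y≈0.475402; I≈3.349327, D=e−e_prev≈0.859288; u=0·0.475402+3/4·3.349327+1/2·0.859288≈2.941640; next y=1/5·1.524598+3/4·2.941640≈2.511149
n=5: y≈2.511149, sp=2, e=sp−y≈-0.511149; I≈2.838178, D=e−e_prev≈-0.986551; u=0·(-0.511149)+3/4·2.838178+1/2·(-0.986551)≈1.635358; next y=1/5·2.511149+3/4·1.635358≈1.728748
n=6: y≈1.728748, sp=2, e=sp−y≈0.271252; I≈3.109430, D=e−e_prev≈0.782401; u=0·0.271252+3/4·3.109430+1/2·0.782401≈2.723273; next y=1/5·1.728748+3/4·2.723273≈2.388204
n=7: y≈2.388204, sp=2, e=sp−y≈-0.388204; I≈2.721225, D=e−e_prev≈-0.659456; u=0·(-0.388204)+3/4·2.721225+1/2·(-0.659456)≈1.711191; next y=1/5·2.388204+3/4·1.711191≈1.761034
n=8: y≈1.761034, sp=2, e=sp−y≈0.238966; I≈2.960191, D=e−e_prev≈0.627170; u=0·0.238966+3/4·2.960191+1/2·0.627170≈2.533728; next y=1/5·1.761034+3/4·2.533728≈2.252503
n=9: y≈2.252503, sp=2, e=sp−y≈-0.252503; I≈2.707688, D=e−e_prev≈-0.491469; u=0·(-0.252503)+3/4·2.707688+1/2·(-0.491469)≈1.785032; next y=1/5·2.252503+3/4·1.785032≈1.789274
n=10: y≈1.789274, sp=2, e=sp−y≈0.210726; I≈2.918414, D=e−e_prev≈0.463229; u=0·0.210726+3/4·2.918414+1/2·0.463229≈2.420425; next y=1/5·1.789274+3/4·2.420425≈2.173173
n=11: y≈2.173173, sp=2, e=sp−y≈-0.173173; I≈2.745240, D=e−e_prev≈-0.383899; u=0·(-0.173173)+3/4·2.745240+1/2·(-0.383899)≈1.866981; next y=1/5·2.173173+3/4·1.866981≈1.834870
n=12: y≈1.834870, sp=2, e=sp−y≈0.165130; I≈2.910370, D=e−e_prev≈0.338303; u=0·0.165130+3/4·2.910370+1/2·0.338303≈2.351929; next y=1/5·1.834870+3/4·2.351929≈2.130921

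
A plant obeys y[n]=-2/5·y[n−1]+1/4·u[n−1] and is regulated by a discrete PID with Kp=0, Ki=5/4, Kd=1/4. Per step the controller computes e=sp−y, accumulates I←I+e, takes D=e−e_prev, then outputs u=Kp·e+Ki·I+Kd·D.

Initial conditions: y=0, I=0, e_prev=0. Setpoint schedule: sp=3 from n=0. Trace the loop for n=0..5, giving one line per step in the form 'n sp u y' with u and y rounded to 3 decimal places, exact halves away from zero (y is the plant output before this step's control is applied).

0 3 4.500 0.000
1 3 5.813 1.125
2 3 8.620 1.003
3 3 9.960 1.754
4 3 11.653 1.788
5 3 12.562 2.198

(exact arithmetic carried between steps; '≈' marks a value shown rounded to 6 d.p. or computed from one; I and e_prev carry over from the previous line; the table rounds u and y to 3 d.p., halves away from zero)
n=0: y=0, sp=3, e=sp−y=3; I=3, D=e−e_prev=3; u=0·3+5/4·3+1/4·3=4.5; next y=-2/5·0+1/4·4.5=1.125
n=1: y=1.125, sp=3, e=sp−y=1.875; I=4.875, D=e−e_prev=-1.125; u=0·1.875+5/4·4.875+1/4·(-1.125)=5.8125; next y=-2/5·1.125+1/4·5.8125=1.003125
n=2: y=1.003125, sp=3, e=sp−y=1.996875; I=6.871875, D=e−e_prev=0.121875; u=0·1.996875+5/4·6.871875+1/4·0.121875≈8.620313; next y=-2/5·1.003125+1/4·8.620313≈1.753828
n=3: y≈1.753828, sp=3, e=sp−y≈1.246172; I≈8.118047, D=e−e_prev≈-0.750703; u=0·1.246172+5/4·8.118047+1/4·(-0.750703)≈9.959883; next y=-2/5·1.753828+1/4·9.959883≈1.788439
n=4: y≈1.788439, sp=3, e=sp−y≈1.211561; I≈9.329607, D=e−e_prev≈-0.034611; u=0·1.211561+5/4·9.329607+1/4·(-0.034611)≈11.653356; next y=-2/5·1.788439+1/4·11.653356≈2.197963
n=5: y≈2.197963, sp=3, e=sp−y≈0.802037; I≈10.131644, D=e−e_prev≈-0.409524; u=0·0.802037+5/4·10.131644+1/4·(-0.409524)≈12.562174; next y=-2/5·2.197963+1/4·12.562174≈2.261358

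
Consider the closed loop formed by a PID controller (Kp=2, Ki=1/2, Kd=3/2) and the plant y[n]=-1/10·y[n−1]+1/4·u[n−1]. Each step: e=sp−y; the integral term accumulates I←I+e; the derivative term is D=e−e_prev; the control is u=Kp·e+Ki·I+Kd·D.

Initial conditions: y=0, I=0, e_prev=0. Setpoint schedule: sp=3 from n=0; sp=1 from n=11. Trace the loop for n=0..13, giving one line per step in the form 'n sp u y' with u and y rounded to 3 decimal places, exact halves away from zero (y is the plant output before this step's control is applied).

0 3 12.000 0.000
1 3 -3.000 3.000
2 3 17.700 -1.050
3 3 -8.670 4.530
4 3 27.537 -2.621
5 3 -19.446 7.146
6 3 44.021 -5.576
7 3 -39.330 11.563
8 3 72.303 -10.989
9 3 -75.184 19.175
10 3 121.526 -20.713
11 1 -147.114 32.453
12 1 209.816 -40.024
13 1 -264.309 56.456

(exact arithmetic carried between steps; '≈' marks a value shown rounded to 6 d.p. or computed from one; I and e_prev carry over from the previous line; the table rounds u and y to 3 d.p., halves away from zero)
n=0: y=0, sp=3, e=sp−y=3; I=3, D=e−e_prev=3; u=2·3+1/2·3+3/2·3=12; next y=-1/10·0+1/4·12=3
n=1: y=3, sp=3, e=sp−y=0; I=3, D=e−e_prev=-3; u=2·0+1/2·3+3/2·(-3)=-3; next y=-1/10·3+1/4·(-3)=-1.05
n=2: y=-1.05, sp=3, e=sp−y=4.05; I=7.05, D=e−e_prev=4.05; u=2·4.05+1/2·7.05+3/2·4.05=17.7; next y=-1/10·(-1.05)+1/4·17.7=4.53
n=3: y=4.53, sp=3, e=sp−y=-1.53; I=5.52, D=e−e_prev=-5.58; u=2·(-1.53)+1/2·5.52+3/2·(-5.58)=-8.67; next y=-1/10·4.53+1/4·(-8.67)=-2.6205
n=4: y=-2.6205, sp=3, e=sp−y=5.6205; I=11.1405, D=e−e_prev=7.1505; u=2·5.6205+1/2·11.1405+3/2·7.1505=27.537; next y=-1/10·(-2.6205)+1/4·27.537=7.1463
n=5: y=7.1463, sp=3, e=sp−y=-4.1463; I=6.9942, D=e−e_prev=-9.7668; u=2·(-4.1463)+1/2·6.9942+3/2·(-9.7668)=-19.4457; next y=-1/10·7.1463+1/4·(-19.4457)=-5.576055
n=6: y=-5.576055, sp=3, e=sp−y=8.576055; I=15.570255, D=e−e_prev=12.722355; u=2·8.576055+1/2·15.570255+3/2·12.722355=44.02077; next y=-1/10·(-5.576055)+1/4·44.02077=11.562798
n=7: y=11.562798, sp=3, e=sp−y=-8.562798; I=7.007457, D=e−e_prev=-17.138853; u=2·(-8.562798)+1/2·7.007457+3/2·(-17.138853)=-39.330147; next y=-1/10·11.562798+1/4·(-39.330147)≈-10.988817
n=8: y≈-10.988817, sp=3, e=sp−y≈13.988817; I≈20.996274, D=e−e_prev≈22.551615; u=2·13.988817+1/2·20.996274+3/2·22.551615≈72.303192; next y=-1/10·(-10.988817)+1/4·72.303192≈19.174680
n=9: y≈19.174680, sp=3, e=sp−y≈-16.174680; I≈4.821594, D=e−e_prev≈-30.163496; u=2·(-16.174680)+1/2·4.821594+3/2·(-30.163496)≈-75.183806; next y=-1/10·19.174680+1/4·(-75.183806)≈-20.713420
n=10: y≈-20.713420, sp=3, e=sp−y≈23.713420; I≈28.535014, D=e−e_prev≈39.888099; u=2·23.713420+1/2·28.535014+3/2·39.888099≈121.526495; next y=-1/10·(-20.713420)+1/4·121.526495≈32.452966
n=11: y≈32.452966, sp=1, e=sp−y≈-31.452966; I≈-2.917952, D=e−e_prev≈-55.166385; u=2·(-31.452966)+1/2·(-2.917952)+3/2·(-55.166385)≈-147.114485; next y=-1/10·32.452966+1/4·(-147.114485)≈-40.023918
n=12: y≈-40.023918, sp=1, e=sp−y≈41.023918; I≈38.105966, D=e−e_prev≈72.476883; u=2·41.023918+1/2·38.105966+3/2·72.476883≈209.816144; next y=-1/10·(-40.023918)+1/4·209.816144≈56.456428
n=13: y≈56.456428, sp=1, e=sp−y≈-55.456428; I≈-17.350462, D=e−e_prev≈-96.480345; u=2·(-55.456428)+1/2·(-17.350462)+3/2·(-96.480345)≈-264.308604; next y=-1/10·56.456428+1/4·(-264.308604)≈-71.722794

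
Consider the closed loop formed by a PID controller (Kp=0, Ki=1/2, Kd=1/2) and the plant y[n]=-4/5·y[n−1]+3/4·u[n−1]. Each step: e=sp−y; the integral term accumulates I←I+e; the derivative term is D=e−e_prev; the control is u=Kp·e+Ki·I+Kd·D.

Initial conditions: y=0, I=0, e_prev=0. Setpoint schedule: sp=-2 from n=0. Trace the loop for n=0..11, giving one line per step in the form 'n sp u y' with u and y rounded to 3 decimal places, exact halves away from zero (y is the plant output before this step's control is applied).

0 -2 -2.000 0.000
1 -2 -0.500 -1.500
2 -2 -3.825 0.825
3 -2 0.279 -3.529
4 -2 -7.695 3.032
5 -2 4.298 -8.197
6 -2 -16.195 9.781
7 -2 16.655 -19.971
8 -2 -37.675 28.469
9 -2 50.810 -51.031
10 -2 -94.388 78.933
11 -2 142.998 -133.937

(exact arithmetic carried between steps; '≈' marks a value shown rounded to 6 d.p. or computed from one; I and e_prev carry over from the previous line; the table rounds u and y to 3 d.p., halves away from zero)
n=0: y=0, sp=-2, e=sp−y=-2; I=-2, D=e−e_prev=-2; u=0·(-2)+1/2·(-2)+1/2·(-2)=-2; next y=-4/5·0+3/4·(-2)=-1.5
n=1: y=-1.5, sp=-2, e=sp−y=-0.5; I=-2.5, D=e−e_prev=1.5; u=0·(-0.5)+1/2·(-2.5)+1/2·1.5=-0.5; next y=-4/5·(-1.5)+3/4·(-0.5)=0.825
n=2: y=0.825, sp=-2, e=sp−y=-2.825; I=-5.325, D=e−e_prev=-2.325; u=0·(-2.825)+1/2·(-5.325)+1/2·(-2.325)=-3.825; next y=-4/5·0.825+3/4·(-3.825)=-3.52875
n=3: y=-3.52875, sp=-2, e=sp−y=1.52875; I=-3.79625, D=e−e_prev=4.35375; u=0·1.52875+1/2·(-3.79625)+1/2·4.35375=0.27875; next y=-4/5·(-3.52875)+3/4·0.27875≈3.032063
n=4: y≈3.032063, sp=-2, e=sp−y≈-5.032063; I≈-8.828313, D=e−e_prev≈-6.560813; u=0·(-5.032063)+1/2·(-8.828313)+1/2·(-6.560813)≈-7.694563; next y=-4/5·3.032063+3/4·(-7.694563)≈-8.196572
n=5: y≈-8.196572, sp=-2, e=sp−y≈6.196572; I≈-2.631741, D=e−e_prev≈11.228634; u=0·6.196572+1/2·(-2.631741)+1/2·11.228634≈4.298447; next y=-4/5·(-8.196572)+3/4·4.298447≈9.781093
n=6: y≈9.781093, sp=-2, e=sp−y≈-11.781093; I≈-14.412833, D=e−e_prev≈-17.977665; u=0·(-11.781093)+1/2·(-14.412833)+1/2·(-17.977665)≈-16.195249; next y=-4/5·9.781093+3/4·(-16.195249)≈-19.971311
n=7: y≈-19.971311, sp=-2, e=sp−y≈17.971311; I≈3.558478, D=e−e_prev≈29.752403; u=0·17.971311+1/2·3.558478+1/2·29.752403≈16.655440; next y=-4/5·(-19.971311)+3/4·16.655440≈28.468629
n=8: y≈28.468629, sp=-2, e=sp−y≈-30.468629; I≈-26.910151, D=e−e_prev≈-48.439940; u=0·(-30.468629)+1/2·(-26.910151)+1/2·(-48.439940)≈-37.675046; next y=-4/5·28.468629+3/4·(-37.675046)≈-51.031187
n=9: y≈-51.031187, sp=-2, e=sp−y≈49.031187; I≈22.121036, D=e−e_prev≈79.499816; u=0·49.031187+1/2·22.121036+1/2·79.499816≈50.810426; next y=-4/5·(-51.031187)+3/4·50.810426≈78.932770
n=10: y≈78.932770, sp=-2, e=sp−y≈-80.932770; I≈-58.811734, D=e−e_prev≈-129.963957; u=0·(-80.932770)+1/2·(-58.811734)+1/2·(-129.963957)≈-94.387845; next y=-4/5·78.932770+3/4·(-94.387845)≈-133.937100
n=11: y≈-133.937100, sp=-2, e=sp−y≈131.937100; I≈73.125366, D=e−e_prev≈212.869869; u=0·131.937100+1/2·73.125366+1/2·212.869869≈142.997618; next y=-4/5·(-133.937100)+3/4·142.997618≈214.397893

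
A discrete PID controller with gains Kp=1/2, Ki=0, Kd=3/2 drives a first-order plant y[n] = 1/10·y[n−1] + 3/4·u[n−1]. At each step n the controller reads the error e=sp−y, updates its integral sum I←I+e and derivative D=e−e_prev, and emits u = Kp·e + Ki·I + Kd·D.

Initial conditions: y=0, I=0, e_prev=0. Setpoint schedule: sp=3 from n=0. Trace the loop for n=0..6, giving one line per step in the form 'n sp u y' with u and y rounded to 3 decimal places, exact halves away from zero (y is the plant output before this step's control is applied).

0 3 6.000 0.000
1 3 -7.500 4.500
2 3 18.600 -5.175
3 3 -33.128 13.433
4 3 68.654 -23.502
5 3 -132.033 49.140
6 3 263.432 -94.111

(exact arithmetic carried between steps; '≈' marks a value shown rounded to 6 d.p. or computed from one; I and e_prev carry over from the previous line; the table rounds u and y to 3 d.p., halves away from zero)
n=0: y=0, sp=3, e=sp−y=3; I=3, D=e−e_prev=3; u=1/2·3+0·3+3/2·3=6; next y=1/10·0+3/4·6=4.5
n=1: y=4.5, sp=3, e=sp−y=-1.5; I=1.5, D=e−e_prev=-4.5; u=1/2·(-1.5)+0·1.5+3/2·(-4.5)=-7.5; next y=1/10·4.5+3/4·(-7.5)=-5.175
n=2: y=-5.175, sp=3, e=sp−y=8.175; I=9.675, D=e−e_prev=9.675; u=1/2·8.175+0·9.675+3/2·9.675=18.6; next y=1/10·(-5.175)+3/4·18.6=13.4325
n=3: y=13.4325, sp=3, e=sp−y=-10.4325; I=-0.7575, D=e−e_prev=-18.6075; u=1/2·(-10.4325)+0·(-0.7575)+3/2·(-18.6075)=-33.1275; next y=1/10·13.4325+3/4·(-33.1275)=-23.502375
n=4: y=-23.502375, sp=3, e=sp−y=26.502375; I=25.744875, D=e−e_prev=36.934875; u=1/2·26.502375+0·25.744875+3/2·36.934875=68.6535; next y=1/10·(-23.502375)+3/4·68.6535≈49.139888
n=5: y≈49.139888, sp=3, e=sp−y≈-46.139888; I≈-20.395013, D=e−e_prev≈-72.642263; u=1/2·(-46.139888)+0·(-20.395013)+3/2·(-72.642263)≈-132.033338; next y=1/10·49.139888+3/4·(-132.033338)≈-94.111014
n=6: y≈-94.111014, sp=3, e=sp−y≈97.111014; I≈76.716002, D=e−e_prev≈143.250902; u=1/2·97.111014+0·76.716002+3/2·143.250902≈263.43186; next y=1/10·(-94.111014)+3/4·263.43186≈188.162794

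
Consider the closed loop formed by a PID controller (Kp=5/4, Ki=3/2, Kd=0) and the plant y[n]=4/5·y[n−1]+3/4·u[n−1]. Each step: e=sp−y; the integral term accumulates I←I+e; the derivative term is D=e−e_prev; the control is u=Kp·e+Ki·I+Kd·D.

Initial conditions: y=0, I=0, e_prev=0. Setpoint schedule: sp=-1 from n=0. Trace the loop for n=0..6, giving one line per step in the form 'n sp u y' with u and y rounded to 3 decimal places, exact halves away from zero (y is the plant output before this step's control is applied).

0 -1 -2.750 0.000
1 -1 1.422 -2.063
2 -1 -1.051 -0.584
3 -1 0.171 -1.255
4 -1 -0.490 -0.876
5 -1 -0.148 -1.068
6 -1 -0.328 -0.965

(exact arithmetic carried between steps; '≈' marks a value shown rounded to 6 d.p. or computed from one; I and e_prev carry over from the previous line; the table rounds u and y to 3 d.p., halves away from zero)
n=0: y=0, sp=-1, e=sp−y=-1; I=-1, D=e−e_prev=-1; u=5/4·(-1)+3/2·(-1)+0·(-1)=-2.75; next y=4/5·0+3/4·(-2.75)=-2.0625
n=1: y=-2.0625, sp=-1, e=sp−y=1.0625; I=0.0625, D=e−e_prev=2.0625; u=5/4·1.0625+3/2·0.0625+0·2.0625=1.421875; next y=4/5·(-2.0625)+3/4·1.421875≈-0.583594
n=2: y≈-0.583594, sp=-1, e=sp−y≈-0.416406; I≈-0.353906, D=e−e_prev≈-1.478906; u=5/4·(-0.416406)+3/2·(-0.353906)+0·(-1.478906)≈-1.051367; next y=4/5·(-0.583594)+3/4·(-1.051367)≈-1.255400
n=3: y≈-1.255400, sp=-1, e=sp−y≈0.255400; I≈-0.098506, D=e−e_prev≈0.671807; u=5/4·0.255400+3/2·(-0.098506)+0·0.671807≈0.171492; next y=4/5·(-1.255400)+3/4·0.171492≈-0.875702
n=4: y≈-0.875702, sp=-1, e=sp−y≈-0.124298; I≈-0.222804, D=e−e_prev≈-0.379699; u=5/4·(-0.124298)+3/2·(-0.222804)+0·(-0.379699)≈-0.489580; next y=4/5·(-0.875702)+3/4·(-0.489580)≈-1.067746
n=5: y≈-1.067746, sp=-1, e=sp−y≈0.067746; I≈-0.155058, D=e−e_prev≈0.192044; u=5/4·0.067746+3/2·(-0.155058)+0·0.192044≈-0.147905; next y=4/5·(-1.067746)+3/4·(-0.147905)≈-0.965126
n=6: y≈-0.965126, sp=-1, e=sp−y≈-0.034874; I≈-0.189933, D=e−e_prev≈-0.102620; u=5/4·(-0.034874)+3/2·(-0.189933)+0·(-0.102620)≈-0.328492; next y=4/5·(-0.965126)+3/4·(-0.328492)≈-1.018470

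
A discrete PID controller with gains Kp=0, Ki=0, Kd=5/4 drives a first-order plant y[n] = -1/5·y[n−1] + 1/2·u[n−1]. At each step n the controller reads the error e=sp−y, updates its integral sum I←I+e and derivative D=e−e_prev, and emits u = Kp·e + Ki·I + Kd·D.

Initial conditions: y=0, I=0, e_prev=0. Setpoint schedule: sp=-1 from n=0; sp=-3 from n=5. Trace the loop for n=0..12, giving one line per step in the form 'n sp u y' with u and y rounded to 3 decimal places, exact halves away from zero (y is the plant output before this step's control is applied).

(exact arithmetic carried between steps; '≈' marks a value shown rounded to 6 d.p. or computed from one; I and e_prev carry over from the previous line; the table rounds u and y to 3 d.p., halves away from zero)
n=0: y=0, sp=-1, e=sp−y=-1; I=-1, D=e−e_prev=-1; u=0·(-1)+0·(-1)+5/4·(-1)=-1.25; next y=-1/5·0+1/2·(-1.25)=-0.625
n=1: y=-0.625, sp=-1, e=sp−y=-0.375; I=-1.375, D=e−e_prev=0.625; u=0·(-0.375)+0·(-1.375)+5/4·0.625=0.78125; next y=-1/5·(-0.625)+1/2·0.78125=0.515625
n=2: y=0.515625, sp=-1, e=sp−y=-1.515625; I=-2.890625, D=e−e_prev=-1.140625; u=0·(-1.515625)+0·(-2.890625)+5/4·(-1.140625)≈-1.425781; next y=-1/5·0.515625+1/2·(-1.425781)≈-0.816016
n=3: y≈-0.816016, sp=-1, e=sp−y≈-0.183984; I≈-3.074609, D=e−e_prev≈1.331641; u=0·(-0.183984)+0·(-3.074609)+5/4·1.331641≈1.664551; next y=-1/5·(-0.816016)+1/2·1.664551≈0.995479
n=4: y≈0.995479, sp=-1, e=sp−y≈-1.995479; I≈-5.070088, D=e−e_prev≈-1.811494; u=0·(-1.995479)+0·(-5.070088)+5/4·(-1.811494)≈-2.264368; next y=-1/5·0.995479+1/2·(-2.264368)≈-1.331280
n=5: y≈-1.331280, sp=-3, e=sp−y≈-1.668720; I≈-6.738808, D=e−e_prev≈0.326758; u=0·(-1.668720)+0·(-6.738808)+5/4·0.326758≈0.408448; next y=-1/5·(-1.331280)+1/2·0.408448≈0.470480
n=6: y≈0.470480, sp=-3, e=sp−y≈-3.470480; I≈-10.209288, D=e−e_prev≈-1.801759; u=0·(-3.470480)+0·(-10.209288)+5/4·(-1.801759)≈-2.252199; next y=-1/5·0.470480+1/2·(-2.252199)≈-1.220195
n=7: y≈-1.220195, sp=-3, e=sp−y≈-1.779805; I≈-11.989093, D=e−e_prev≈1.690675; u=0·(-1.779805)+0·(-11.989093)+5/4·1.690675≈2.113344; next y=-1/5·(-1.220195)+1/2·2.113344≈1.300711
n=8: y≈1.300711, sp=-3, e=sp−y≈-4.300711; I≈-16.289804, D=e−e_prev≈-2.520907; u=0·(-4.300711)+0·(-16.289804)+5/4·(-2.520907)≈-3.151133; next y=-1/5·1.300711+1/2·(-3.151133)≈-1.835709
n=9: y≈-1.835709, sp=-3, e=sp−y≈-1.164291; I≈-17.454095, D=e−e_prev≈3.136420; u=0·(-1.164291)+0·(-17.454095)+5/4·3.136420≈3.920525; next y=-1/5·(-1.835709)+1/2·3.920525≈2.327404
n=10: y≈2.327404, sp=-3, e=sp−y≈-5.327404; I≈-22.781499, D=e−e_prev≈-4.163113; u=0·(-5.327404)+0·(-22.781499)+5/4·(-4.163113)≈-5.203891; next y=-1/5·2.327404+1/2·(-5.203891)≈-3.067426
n=11: y≈-3.067426, sp=-3, e=sp−y≈0.067426; I≈-22.714073, D=e−e_prev≈5.394831; u=0·0.067426+0·(-22.714073)+5/4·5.394831≈6.743538; next y=-1/5·(-3.067426)+1/2·6.743538≈3.985254
n=12: y≈3.985254, sp=-3, e=sp−y≈-6.985254; I≈-29.699327, D=e−e_prev≈-7.052681; u=0·(-6.985254)+0·(-29.699327)+5/4·(-7.052681)≈-8.815851; next y=-1/5·3.985254+1/2·(-8.815851)≈-5.204976

0 -1 -1.250 0.000
1 -1 0.781 -0.625
2 -1 -1.426 0.516
3 -1 1.665 -0.816
4 -1 -2.264 0.995
5 -3 0.408 -1.331
6 -3 -2.252 0.470
7 -3 2.113 -1.220
8 -3 -3.151 1.301
9 -3 3.921 -1.836
10 -3 -5.204 2.327
11 -3 6.744 -3.067
12 -3 -8.816 3.985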